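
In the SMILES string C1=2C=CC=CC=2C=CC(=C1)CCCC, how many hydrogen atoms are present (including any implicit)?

16

Hydrogens are implicit in SMILES; fill each atom to its normal valence:
  7 × C (aromatic): 1 H each → 7
  3 × C: 2 H each → 6
  3 × C (aromatic): no H
  1 × C: 3 H
  Total hydrogens = 16.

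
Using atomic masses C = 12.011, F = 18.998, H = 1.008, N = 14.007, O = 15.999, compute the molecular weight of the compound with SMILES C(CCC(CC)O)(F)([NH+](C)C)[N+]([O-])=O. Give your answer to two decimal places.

Molecular formula: C8H18FN2O3+.
M = 8×12.011 + 1×18.998 + 18×1.008 + 2×14.007 + 3×15.999 = 209.24 g/mol.

209.24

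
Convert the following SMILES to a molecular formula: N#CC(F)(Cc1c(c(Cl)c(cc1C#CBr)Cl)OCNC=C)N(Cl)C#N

C15H9BrCl3FN4O

Heavy atoms from the SMILES: 1 Br, 15 C, 3 Cl, 1 F, 4 N, 1 O.
Implicit hydrogens by atom environment:
  5 × C (aromatic): no H
  5 × C: no H
  3 × C: 2 H each → 6
  3 × Cl: no H
  3 × N: no H
  1 × Br: no H
  1 × C (aromatic): 1 H
  1 × C: 1 H
  1 × F: no H
  1 × N: 1 H
  1 × O: no H
  Total hydrogens = 9.
Molecular formula: C15H9BrCl3FN4O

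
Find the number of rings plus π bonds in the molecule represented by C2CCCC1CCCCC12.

2

Molecular formula from the SMILES: C10H18.
DoU = (2C + 2 + N − H − X)/2 = (2·10 + 2 + 0 − 18 − 0)/2 = 4/2 = 2.
(Structurally: 2 ring(s) + 0 π bond(s) = 2.)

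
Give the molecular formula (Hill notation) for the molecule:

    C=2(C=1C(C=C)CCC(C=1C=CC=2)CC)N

Heavy atoms from the SMILES: 14 C, 1 N.
Implicit hydrogens by atom environment:
  4 × C: 2 H each → 8
  3 × C (aromatic): 1 H each → 3
  3 × C: 1 H each → 3
  3 × C (aromatic): no H
  1 × C: 3 H
  1 × N: 2 H
  Total hydrogens = 19.
Molecular formula: C14H19N

C14H19N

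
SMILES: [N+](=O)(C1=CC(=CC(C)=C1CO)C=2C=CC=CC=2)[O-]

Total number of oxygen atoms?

The symbol for oxygen appears 3 times in the SMILES.

3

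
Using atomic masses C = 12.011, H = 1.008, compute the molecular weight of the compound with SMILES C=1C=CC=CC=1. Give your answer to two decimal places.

Molecular formula: C6H6.
M = 6×12.011 + 6×1.008 = 78.11 g/mol.

78.11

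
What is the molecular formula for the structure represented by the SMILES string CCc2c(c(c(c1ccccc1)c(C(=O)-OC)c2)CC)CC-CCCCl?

Heavy atoms from the SMILES: 23 C, 1 Cl, 2 O.
Implicit hydrogens by atom environment:
  7 × C: 2 H each → 14
  6 × C (aromatic): 1 H each → 6
  6 × C (aromatic): no H
  3 × C: 3 H each → 9
  2 × O: no H
  1 × C: no H
  1 × Cl: no H
  Total hydrogens = 29.
Molecular formula: C23H29ClO2

C23H29ClO2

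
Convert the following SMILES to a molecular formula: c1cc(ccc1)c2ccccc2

C12H10

Heavy atoms from the SMILES: 12 C.
Implicit hydrogens by atom environment:
  10 × C (aromatic): 1 H each → 10
  2 × C (aromatic): no H
  Total hydrogens = 10.
Molecular formula: C12H10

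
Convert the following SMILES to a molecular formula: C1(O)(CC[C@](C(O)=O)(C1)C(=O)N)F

Heavy atoms from the SMILES: 7 C, 1 F, 1 N, 4 O.
Implicit hydrogens by atom environment:
  4 × C: no H
  3 × C: 2 H each → 6
  2 × O: 1 H each → 2
  2 × O: no H
  1 × F: no H
  1 × N: 2 H
  Total hydrogens = 10.
Molecular formula: C7H10FNO4

C7H10FNO4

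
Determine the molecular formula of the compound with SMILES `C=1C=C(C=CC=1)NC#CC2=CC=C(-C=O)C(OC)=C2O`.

Heavy atoms from the SMILES: 16 C, 1 N, 3 O.
Implicit hydrogens by atom environment:
  7 × C (aromatic): 1 H each → 7
  5 × C (aromatic): no H
  2 × C: no H
  2 × O: no H
  1 × C: 3 H
  1 × C: 1 H
  1 × N: 1 H
  1 × O: 1 H
  Total hydrogens = 13.
Molecular formula: C16H13NO3

C16H13NO3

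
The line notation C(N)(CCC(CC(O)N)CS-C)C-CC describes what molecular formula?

C11H26N2OS

Heavy atoms from the SMILES: 11 C, 2 N, 1 O, 1 S.
Implicit hydrogens by atom environment:
  6 × C: 2 H each → 12
  3 × C: 1 H each → 3
  2 × C: 3 H each → 6
  2 × N: 2 H each → 4
  1 × O: 1 H
  1 × S: no H
  Total hydrogens = 26.
Molecular formula: C11H26N2OS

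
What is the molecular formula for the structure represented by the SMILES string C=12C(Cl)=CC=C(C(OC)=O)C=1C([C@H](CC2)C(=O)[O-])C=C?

C15H14ClO4-

Heavy atoms from the SMILES: 15 C, 1 Cl, 4 O.
Implicit hydrogens by atom environment:
  4 × C (aromatic): no H
  3 × C: 2 H each → 6
  3 × C: 1 H each → 3
  3 × O: no H
  2 × C (aromatic): 1 H each → 2
  2 × C: no H
  1 × C: 3 H
  1 × Cl: no H
  1 × O (charge -1): no H
  Total hydrogens = 14.
Net charge -1.
Molecular formula: C15H14ClO4-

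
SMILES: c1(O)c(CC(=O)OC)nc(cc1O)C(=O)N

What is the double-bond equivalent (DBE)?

Molecular formula from the SMILES: C9H10N2O5.
DoU = (2C + 2 + N − H − X)/2 = (2·9 + 2 + 2 − 10 − 0)/2 = 12/2 = 6.
(Structurally: 1 ring(s) + 5 π bond(s) = 6.)

6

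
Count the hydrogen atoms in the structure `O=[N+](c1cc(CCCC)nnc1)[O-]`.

Hydrogens are implicit in SMILES; fill each atom to its normal valence:
  3 × C: 2 H each → 6
  2 × C (aromatic): 1 H each → 2
  2 × C (aromatic): no H
  2 × N (aromatic): no H
  1 × C: 3 H
  1 × N (charge +1): no H
  1 × O: no H
  1 × O (charge -1): no H
  Total hydrogens = 11.

11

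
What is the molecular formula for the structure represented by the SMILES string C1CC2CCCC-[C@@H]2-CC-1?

C10H18

Heavy atoms from the SMILES: 10 C.
Implicit hydrogens by atom environment:
  8 × C: 2 H each → 16
  2 × C: 1 H each → 2
  Total hydrogens = 18.
Molecular formula: C10H18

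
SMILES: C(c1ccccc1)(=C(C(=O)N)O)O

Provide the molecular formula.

Heavy atoms from the SMILES: 9 C, 1 N, 3 O.
Implicit hydrogens by atom environment:
  5 × C (aromatic): 1 H each → 5
  3 × C: no H
  2 × O: 1 H each → 2
  1 × C (aromatic): no H
  1 × N: 2 H
  1 × O: no H
  Total hydrogens = 9.
Molecular formula: C9H9NO3

C9H9NO3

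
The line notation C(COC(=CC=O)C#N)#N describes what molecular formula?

C6H4N2O2

Heavy atoms from the SMILES: 6 C, 2 N, 2 O.
Implicit hydrogens by atom environment:
  3 × C: no H
  2 × C: 1 H each → 2
  2 × N: no H
  2 × O: no H
  1 × C: 2 H
  Total hydrogens = 4.
Molecular formula: C6H4N2O2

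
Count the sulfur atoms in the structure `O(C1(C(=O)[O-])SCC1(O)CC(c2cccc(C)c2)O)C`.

1

The symbol for sulfur appears 1 time in the SMILES.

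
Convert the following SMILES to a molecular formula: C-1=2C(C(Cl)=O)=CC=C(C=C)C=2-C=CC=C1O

Heavy atoms from the SMILES: 13 C, 1 Cl, 2 O.
Implicit hydrogens by atom environment:
  5 × C (aromatic): 1 H each → 5
  5 × C (aromatic): no H
  1 × C: 2 H
  1 × C: 1 H
  1 × C: no H
  1 × Cl: no H
  1 × O: 1 H
  1 × O: no H
  Total hydrogens = 9.
Molecular formula: C13H9ClO2

C13H9ClO2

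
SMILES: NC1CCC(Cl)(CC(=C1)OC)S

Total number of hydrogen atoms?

Hydrogens are implicit in SMILES; fill each atom to its normal valence:
  3 × C: 2 H each → 6
  2 × C: 1 H each → 2
  2 × C: no H
  1 × C: 3 H
  1 × Cl: no H
  1 × N: 2 H
  1 × O: no H
  1 × S: 1 H
  Total hydrogens = 14.

14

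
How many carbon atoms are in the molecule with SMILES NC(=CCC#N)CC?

6

The symbol for carbon appears 6 times in the SMILES.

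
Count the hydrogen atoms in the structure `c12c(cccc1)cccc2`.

8

Hydrogens are implicit in SMILES; fill each atom to its normal valence:
  8 × C (aromatic): 1 H each → 8
  2 × C (aromatic): no H
  Total hydrogens = 8.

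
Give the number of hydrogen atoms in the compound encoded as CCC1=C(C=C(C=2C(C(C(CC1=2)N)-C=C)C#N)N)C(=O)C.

21

Hydrogens are implicit in SMILES; fill each atom to its normal valence:
  5 × C (aromatic): no H
  4 × C: 1 H each → 4
  3 × C: 2 H each → 6
  2 × C: 3 H each → 6
  2 × C: no H
  2 × N: 2 H each → 4
  1 × C (aromatic): 1 H
  1 × N: no H
  1 × O: no H
  Total hydrogens = 21.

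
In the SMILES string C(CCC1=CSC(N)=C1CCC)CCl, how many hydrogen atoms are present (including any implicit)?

18

Hydrogens are implicit in SMILES; fill each atom to its normal valence:
  6 × C: 2 H each → 12
  3 × C (aromatic): no H
  1 × C: 3 H
  1 × C (aromatic): 1 H
  1 × Cl: no H
  1 × N: 2 H
  1 × S (aromatic): no H
  Total hydrogens = 18.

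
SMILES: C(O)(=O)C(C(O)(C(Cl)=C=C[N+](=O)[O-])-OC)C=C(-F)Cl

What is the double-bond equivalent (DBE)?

5

Molecular formula from the SMILES: C9H8Cl2FNO6.
DoU = (2C + 2 + N − H − X)/2 = (2·9 + 2 + 1 − 8 − 3)/2 = 10/2 = 5.
(Structurally: 0 ring(s) + 5 π bond(s) = 5.)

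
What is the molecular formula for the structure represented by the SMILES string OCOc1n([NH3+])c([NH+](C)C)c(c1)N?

Heavy atoms from the SMILES: 7 C, 4 N, 2 O.
Implicit hydrogens by atom environment:
  3 × C (aromatic): no H
  2 × C: 3 H each → 6
  1 × C: 2 H
  1 × C (aromatic): 1 H
  1 × N (charge +1): 3 H
  1 × N: 2 H
  1 × N (charge +1): 1 H
  1 × N (aromatic): no H
  1 × O: 1 H
  1 × O: no H
  Total hydrogens = 16.
Net charge +2.
Molecular formula: [C7H16N4O2]2+

[C7H16N4O2]2+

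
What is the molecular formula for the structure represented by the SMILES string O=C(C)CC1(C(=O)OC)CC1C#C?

Heavy atoms from the SMILES: 10 C, 3 O.
Implicit hydrogens by atom environment:
  4 × C: no H
  3 × O: no H
  2 × C: 3 H each → 6
  2 × C: 2 H each → 4
  2 × C: 1 H each → 2
  Total hydrogens = 12.
Molecular formula: C10H12O3

C10H12O3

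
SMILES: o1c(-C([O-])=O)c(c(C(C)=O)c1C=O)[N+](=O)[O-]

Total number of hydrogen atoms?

4

Hydrogens are implicit in SMILES; fill each atom to its normal valence:
  4 × C (aromatic): no H
  4 × O: no H
  2 × C: no H
  2 × O (charge -1): no H
  1 × C: 3 H
  1 × C: 1 H
  1 × N (charge +1): no H
  1 × O (aromatic): no H
  Total hydrogens = 4.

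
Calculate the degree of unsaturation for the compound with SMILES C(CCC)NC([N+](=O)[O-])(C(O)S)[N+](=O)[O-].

2

Molecular formula from the SMILES: C6H13N3O5S.
DoU = (2C + 2 + N − H − X)/2 = (2·6 + 2 + 3 − 13 − 0)/2 = 4/2 = 2.
(Structurally: 0 ring(s) + 2 π bond(s) = 2.)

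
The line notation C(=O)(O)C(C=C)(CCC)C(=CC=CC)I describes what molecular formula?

Heavy atoms from the SMILES: 12 C, 1 I, 2 O.
Implicit hydrogens by atom environment:
  4 × C: 1 H each → 4
  3 × C: 2 H each → 6
  3 × C: no H
  2 × C: 3 H each → 6
  1 × I: no H
  1 × O: 1 H
  1 × O: no H
  Total hydrogens = 17.
Molecular formula: C12H17IO2

C12H17IO2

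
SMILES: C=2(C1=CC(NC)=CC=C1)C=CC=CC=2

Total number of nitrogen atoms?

The symbol for nitrogen appears 1 time in the SMILES.

1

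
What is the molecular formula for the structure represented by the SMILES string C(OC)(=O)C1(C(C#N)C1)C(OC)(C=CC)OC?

Heavy atoms from the SMILES: 12 C, 1 N, 4 O.
Implicit hydrogens by atom environment:
  4 × C: 3 H each → 12
  4 × C: no H
  4 × O: no H
  3 × C: 1 H each → 3
  1 × C: 2 H
  1 × N: no H
  Total hydrogens = 17.
Molecular formula: C12H17NO4

C12H17NO4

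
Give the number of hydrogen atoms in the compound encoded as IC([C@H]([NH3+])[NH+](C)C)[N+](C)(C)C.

Hydrogens are implicit in SMILES; fill each atom to its normal valence:
  5 × C: 3 H each → 15
  2 × C: 1 H each → 2
  1 × I: no H
  1 × N (charge +1): 3 H
  1 × N (charge +1): 1 H
  1 × N (charge +1): no H
  Total hydrogens = 21.

21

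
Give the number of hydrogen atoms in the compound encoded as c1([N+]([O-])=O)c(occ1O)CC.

7

Hydrogens are implicit in SMILES; fill each atom to its normal valence:
  3 × C (aromatic): no H
  1 × C: 3 H
  1 × C: 2 H
  1 × C (aromatic): 1 H
  1 × N (charge +1): no H
  1 × O: 1 H
  1 × O (aromatic): no H
  1 × O: no H
  1 × O (charge -1): no H
  Total hydrogens = 7.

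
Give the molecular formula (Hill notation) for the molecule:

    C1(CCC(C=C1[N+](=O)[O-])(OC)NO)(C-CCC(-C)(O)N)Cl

C12H22ClN3O5

Heavy atoms from the SMILES: 12 C, 1 Cl, 3 N, 5 O.
Implicit hydrogens by atom environment:
  5 × C: 2 H each → 10
  4 × C: no H
  2 × C: 3 H each → 6
  2 × O: 1 H each → 2
  2 × O: no H
  1 × C: 1 H
  1 × Cl: no H
  1 × N: 2 H
  1 × N: 1 H
  1 × N (charge +1): no H
  1 × O (charge -1): no H
  Total hydrogens = 22.
Molecular formula: C12H22ClN3O5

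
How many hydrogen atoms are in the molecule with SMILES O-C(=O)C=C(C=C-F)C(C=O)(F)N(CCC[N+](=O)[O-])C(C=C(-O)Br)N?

16

Hydrogens are implicit in SMILES; fill each atom to its normal valence:
  6 × C: 1 H each → 6
  4 × C: no H
  3 × C: 2 H each → 6
  3 × O: no H
  2 × F: no H
  2 × O: 1 H each → 2
  1 × Br: no H
  1 × N: 2 H
  1 × N: no H
  1 × N (charge +1): no H
  1 × O (charge -1): no H
  Total hydrogens = 16.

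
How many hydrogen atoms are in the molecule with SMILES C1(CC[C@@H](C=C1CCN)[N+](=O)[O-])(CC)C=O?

18

Hydrogens are implicit in SMILES; fill each atom to its normal valence:
  5 × C: 2 H each → 10
  3 × C: 1 H each → 3
  2 × C: no H
  2 × O: no H
  1 × C: 3 H
  1 × N: 2 H
  1 × N (charge +1): no H
  1 × O (charge -1): no H
  Total hydrogens = 18.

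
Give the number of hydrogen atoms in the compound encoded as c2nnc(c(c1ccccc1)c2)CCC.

14

Hydrogens are implicit in SMILES; fill each atom to its normal valence:
  7 × C (aromatic): 1 H each → 7
  3 × C (aromatic): no H
  2 × C: 2 H each → 4
  2 × N (aromatic): no H
  1 × C: 3 H
  Total hydrogens = 14.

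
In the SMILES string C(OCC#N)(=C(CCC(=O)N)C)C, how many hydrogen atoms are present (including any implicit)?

14

Hydrogens are implicit in SMILES; fill each atom to its normal valence:
  4 × C: no H
  3 × C: 2 H each → 6
  2 × C: 3 H each → 6
  2 × O: no H
  1 × N: 2 H
  1 × N: no H
  Total hydrogens = 14.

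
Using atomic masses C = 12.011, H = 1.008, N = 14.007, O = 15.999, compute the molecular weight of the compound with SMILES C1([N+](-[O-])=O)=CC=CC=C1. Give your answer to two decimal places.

123.11

Molecular formula: C6H5NO2.
M = 6×12.011 + 5×1.008 + 1×14.007 + 2×15.999 = 123.11 g/mol.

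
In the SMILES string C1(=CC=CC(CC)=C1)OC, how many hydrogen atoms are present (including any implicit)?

Hydrogens are implicit in SMILES; fill each atom to its normal valence:
  4 × C (aromatic): 1 H each → 4
  2 × C: 3 H each → 6
  2 × C (aromatic): no H
  1 × C: 2 H
  1 × O: no H
  Total hydrogens = 12.

12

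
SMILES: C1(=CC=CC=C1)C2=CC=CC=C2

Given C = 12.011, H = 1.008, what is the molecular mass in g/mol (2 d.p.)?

Molecular formula: C12H10.
M = 12×12.011 + 10×1.008 = 154.21 g/mol.

154.21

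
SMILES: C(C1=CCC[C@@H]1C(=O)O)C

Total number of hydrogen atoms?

Hydrogens are implicit in SMILES; fill each atom to its normal valence:
  3 × C: 2 H each → 6
  2 × C: 1 H each → 2
  2 × C: no H
  1 × C: 3 H
  1 × O: 1 H
  1 × O: no H
  Total hydrogens = 12.

12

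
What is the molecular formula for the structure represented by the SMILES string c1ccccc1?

C6H6

Heavy atoms from the SMILES: 6 C.
Implicit hydrogens by atom environment:
  6 × C (aromatic): 1 H each → 6
  Total hydrogens = 6.
Molecular formula: C6H6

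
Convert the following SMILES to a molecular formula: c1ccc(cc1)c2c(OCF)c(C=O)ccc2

C14H11FO2

Heavy atoms from the SMILES: 14 C, 1 F, 2 O.
Implicit hydrogens by atom environment:
  8 × C (aromatic): 1 H each → 8
  4 × C (aromatic): no H
  2 × O: no H
  1 × C: 2 H
  1 × C: 1 H
  1 × F: no H
  Total hydrogens = 11.
Molecular formula: C14H11FO2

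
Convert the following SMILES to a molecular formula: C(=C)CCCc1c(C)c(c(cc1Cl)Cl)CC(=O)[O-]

C14H15Cl2O2-

Heavy atoms from the SMILES: 14 C, 2 Cl, 2 O.
Implicit hydrogens by atom environment:
  5 × C: 2 H each → 10
  5 × C (aromatic): no H
  2 × Cl: no H
  1 × C: 3 H
  1 × C (aromatic): 1 H
  1 × C: 1 H
  1 × C: no H
  1 × O: no H
  1 × O (charge -1): no H
  Total hydrogens = 15.
Net charge -1.
Molecular formula: C14H15Cl2O2-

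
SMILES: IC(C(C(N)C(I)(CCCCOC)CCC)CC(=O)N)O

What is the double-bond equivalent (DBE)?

1

Molecular formula from the SMILES: C14H28I2N2O3.
DoU = (2C + 2 + N − H − X)/2 = (2·14 + 2 + 2 − 28 − 2)/2 = 2/2 = 1.
(Structurally: 0 ring(s) + 1 π bond(s) = 1.)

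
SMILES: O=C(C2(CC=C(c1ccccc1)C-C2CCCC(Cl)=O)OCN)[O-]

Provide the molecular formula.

Heavy atoms from the SMILES: 18 C, 1 Cl, 1 N, 4 O.
Implicit hydrogens by atom environment:
  6 × C: 2 H each → 12
  5 × C (aromatic): 1 H each → 5
  4 × C: no H
  3 × O: no H
  2 × C: 1 H each → 2
  1 × C (aromatic): no H
  1 × Cl: no H
  1 × N: 2 H
  1 × O (charge -1): no H
  Total hydrogens = 21.
Net charge -1.
Molecular formula: C18H21ClNO4-

C18H21ClNO4-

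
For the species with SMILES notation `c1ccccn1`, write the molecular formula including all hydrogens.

Heavy atoms from the SMILES: 5 C, 1 N.
Implicit hydrogens by atom environment:
  5 × C (aromatic): 1 H each → 5
  1 × N (aromatic): no H
  Total hydrogens = 5.
Molecular formula: C5H5N

C5H5N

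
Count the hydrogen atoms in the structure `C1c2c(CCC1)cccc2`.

12

Hydrogens are implicit in SMILES; fill each atom to its normal valence:
  4 × C: 2 H each → 8
  4 × C (aromatic): 1 H each → 4
  2 × C (aromatic): no H
  Total hydrogens = 12.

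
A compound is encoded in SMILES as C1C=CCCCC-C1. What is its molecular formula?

Heavy atoms from the SMILES: 8 C.
Implicit hydrogens by atom environment:
  6 × C: 2 H each → 12
  2 × C: 1 H each → 2
  Total hydrogens = 14.
Molecular formula: C8H14

C8H14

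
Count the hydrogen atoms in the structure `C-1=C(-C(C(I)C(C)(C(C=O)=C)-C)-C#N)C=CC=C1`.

Hydrogens are implicit in SMILES; fill each atom to its normal valence:
  5 × C (aromatic): 1 H each → 5
  3 × C: 1 H each → 3
  3 × C: no H
  2 × C: 3 H each → 6
  1 × C: 2 H
  1 × C (aromatic): no H
  1 × I: no H
  1 × N: no H
  1 × O: no H
  Total hydrogens = 16.

16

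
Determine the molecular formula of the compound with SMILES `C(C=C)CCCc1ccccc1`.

Heavy atoms from the SMILES: 12 C.
Implicit hydrogens by atom environment:
  5 × C: 2 H each → 10
  5 × C (aromatic): 1 H each → 5
  1 × C: 1 H
  1 × C (aromatic): no H
  Total hydrogens = 16.
Molecular formula: C12H16

C12H16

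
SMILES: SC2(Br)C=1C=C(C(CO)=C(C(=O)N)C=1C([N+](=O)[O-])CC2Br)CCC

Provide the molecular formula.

Heavy atoms from the SMILES: 2 Br, 15 C, 2 N, 4 O, 1 S.
Implicit hydrogens by atom environment:
  5 × C (aromatic): no H
  4 × C: 2 H each → 8
  2 × Br: no H
  2 × C: 1 H each → 2
  2 × C: no H
  2 × O: no H
  1 × C: 3 H
  1 × C (aromatic): 1 H
  1 × N: 2 H
  1 × N (charge +1): no H
  1 × O: 1 H
  1 × O (charge -1): no H
  1 × S: 1 H
  Total hydrogens = 18.
Molecular formula: C15H18Br2N2O4S

C15H18Br2N2O4S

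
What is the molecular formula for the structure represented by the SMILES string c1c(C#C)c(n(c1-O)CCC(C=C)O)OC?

C12H15NO3

Heavy atoms from the SMILES: 12 C, 1 N, 3 O.
Implicit hydrogens by atom environment:
  3 × C: 2 H each → 6
  3 × C: 1 H each → 3
  3 × C (aromatic): no H
  2 × O: 1 H each → 2
  1 × C: 3 H
  1 × C (aromatic): 1 H
  1 × C: no H
  1 × N (aromatic): no H
  1 × O: no H
  Total hydrogens = 15.
Molecular formula: C12H15NO3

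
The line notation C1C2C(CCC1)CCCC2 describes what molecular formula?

Heavy atoms from the SMILES: 10 C.
Implicit hydrogens by atom environment:
  8 × C: 2 H each → 16
  2 × C: 1 H each → 2
  Total hydrogens = 18.
Molecular formula: C10H18

C10H18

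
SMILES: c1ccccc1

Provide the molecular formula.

C6H6

Heavy atoms from the SMILES: 6 C.
Implicit hydrogens by atom environment:
  6 × C (aromatic): 1 H each → 6
  Total hydrogens = 6.
Molecular formula: C6H6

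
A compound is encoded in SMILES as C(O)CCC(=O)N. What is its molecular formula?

C4H9NO2

Heavy atoms from the SMILES: 4 C, 1 N, 2 O.
Implicit hydrogens by atom environment:
  3 × C: 2 H each → 6
  1 × C: no H
  1 × N: 2 H
  1 × O: 1 H
  1 × O: no H
  Total hydrogens = 9.
Molecular formula: C4H9NO2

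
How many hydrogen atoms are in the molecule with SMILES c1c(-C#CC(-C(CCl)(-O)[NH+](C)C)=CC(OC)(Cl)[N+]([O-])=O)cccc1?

19

Hydrogens are implicit in SMILES; fill each atom to its normal valence:
  5 × C (aromatic): 1 H each → 5
  5 × C: no H
  3 × C: 3 H each → 9
  2 × Cl: no H
  2 × O: no H
  1 × C: 2 H
  1 × C: 1 H
  1 × C (aromatic): no H
  1 × N (charge +1): 1 H
  1 × N (charge +1): no H
  1 × O: 1 H
  1 × O (charge -1): no H
  Total hydrogens = 19.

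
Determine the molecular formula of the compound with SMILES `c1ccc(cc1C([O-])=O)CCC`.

C10H11O2-

Heavy atoms from the SMILES: 10 C, 2 O.
Implicit hydrogens by atom environment:
  4 × C (aromatic): 1 H each → 4
  2 × C: 2 H each → 4
  2 × C (aromatic): no H
  1 × C: 3 H
  1 × C: no H
  1 × O: no H
  1 × O (charge -1): no H
  Total hydrogens = 11.
Net charge -1.
Molecular formula: C10H11O2-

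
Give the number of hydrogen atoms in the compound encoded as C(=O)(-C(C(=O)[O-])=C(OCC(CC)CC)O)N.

16

Hydrogens are implicit in SMILES; fill each atom to its normal valence:
  4 × C: no H
  3 × C: 2 H each → 6
  3 × O: no H
  2 × C: 3 H each → 6
  1 × C: 1 H
  1 × N: 2 H
  1 × O: 1 H
  1 × O (charge -1): no H
  Total hydrogens = 16.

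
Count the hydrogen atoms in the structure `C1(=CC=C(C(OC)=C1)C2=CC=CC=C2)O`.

Hydrogens are implicit in SMILES; fill each atom to its normal valence:
  8 × C (aromatic): 1 H each → 8
  4 × C (aromatic): no H
  1 × C: 3 H
  1 × O: 1 H
  1 × O: no H
  Total hydrogens = 12.

12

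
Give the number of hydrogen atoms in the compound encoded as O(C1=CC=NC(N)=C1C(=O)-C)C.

10

Hydrogens are implicit in SMILES; fill each atom to its normal valence:
  3 × C (aromatic): no H
  2 × C: 3 H each → 6
  2 × C (aromatic): 1 H each → 2
  2 × O: no H
  1 × C: no H
  1 × N: 2 H
  1 × N (aromatic): no H
  Total hydrogens = 10.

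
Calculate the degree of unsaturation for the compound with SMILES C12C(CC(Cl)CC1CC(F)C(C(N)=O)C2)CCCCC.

Molecular formula from the SMILES: C16H27ClFNO.
DoU = (2C + 2 + N − H − X)/2 = (2·16 + 2 + 1 − 27 − 2)/2 = 6/2 = 3.
(Structurally: 2 ring(s) + 1 π bond(s) = 3.)

3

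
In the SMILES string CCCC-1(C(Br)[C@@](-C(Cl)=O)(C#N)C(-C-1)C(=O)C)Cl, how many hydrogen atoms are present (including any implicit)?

14

Hydrogens are implicit in SMILES; fill each atom to its normal valence:
  5 × C: no H
  3 × C: 2 H each → 6
  2 × C: 3 H each → 6
  2 × C: 1 H each → 2
  2 × Cl: no H
  2 × O: no H
  1 × Br: no H
  1 × N: no H
  Total hydrogens = 14.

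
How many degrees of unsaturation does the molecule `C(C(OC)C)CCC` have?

Molecular formula from the SMILES: C7H16O.
DoU = (2C + 2 + N − H − X)/2 = (2·7 + 2 + 0 − 16 − 0)/2 = 0/2 = 0.
(Structurally: 0 ring(s) + 0 π bond(s) = 0.)

0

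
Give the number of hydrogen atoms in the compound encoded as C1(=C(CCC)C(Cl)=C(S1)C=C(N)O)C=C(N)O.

Hydrogens are implicit in SMILES; fill each atom to its normal valence:
  4 × C (aromatic): no H
  2 × C: 2 H each → 4
  2 × C: 1 H each → 2
  2 × C: no H
  2 × N: 2 H each → 4
  2 × O: 1 H each → 2
  1 × C: 3 H
  1 × Cl: no H
  1 × S (aromatic): no H
  Total hydrogens = 15.

15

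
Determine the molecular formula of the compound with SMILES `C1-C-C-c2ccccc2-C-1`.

C10H12

Heavy atoms from the SMILES: 10 C.
Implicit hydrogens by atom environment:
  4 × C: 2 H each → 8
  4 × C (aromatic): 1 H each → 4
  2 × C (aromatic): no H
  Total hydrogens = 12.
Molecular formula: C10H12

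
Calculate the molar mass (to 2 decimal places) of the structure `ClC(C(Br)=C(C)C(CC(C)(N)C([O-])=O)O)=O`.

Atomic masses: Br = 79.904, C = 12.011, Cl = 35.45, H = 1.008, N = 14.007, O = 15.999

313.55

Molecular formula: C9H12BrClNO4-.
M = 1×79.904 + 9×12.011 + 1×35.45 + 12×1.008 + 1×14.007 + 4×15.999 = 313.55 g/mol.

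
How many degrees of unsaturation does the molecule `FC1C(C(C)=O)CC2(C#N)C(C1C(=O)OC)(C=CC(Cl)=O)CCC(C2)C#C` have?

Molecular formula from the SMILES: C20H21ClFNO4.
DoU = (2C + 2 + N − H − X)/2 = (2·20 + 2 + 1 − 21 − 2)/2 = 20/2 = 10.
(Structurally: 2 ring(s) + 8 π bond(s) = 10.)

10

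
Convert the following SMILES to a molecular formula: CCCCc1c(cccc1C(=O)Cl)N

Heavy atoms from the SMILES: 11 C, 1 Cl, 1 N, 1 O.
Implicit hydrogens by atom environment:
  3 × C: 2 H each → 6
  3 × C (aromatic): 1 H each → 3
  3 × C (aromatic): no H
  1 × C: 3 H
  1 × C: no H
  1 × Cl: no H
  1 × N: 2 H
  1 × O: no H
  Total hydrogens = 14.
Molecular formula: C11H14ClNO

C11H14ClNO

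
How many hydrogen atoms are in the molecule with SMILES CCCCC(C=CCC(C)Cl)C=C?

21

Hydrogens are implicit in SMILES; fill each atom to its normal valence:
  5 × C: 2 H each → 10
  5 × C: 1 H each → 5
  2 × C: 3 H each → 6
  1 × Cl: no H
  Total hydrogens = 21.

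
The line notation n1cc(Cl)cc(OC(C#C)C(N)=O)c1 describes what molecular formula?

Heavy atoms from the SMILES: 9 C, 1 Cl, 2 N, 2 O.
Implicit hydrogens by atom environment:
  3 × C (aromatic): 1 H each → 3
  2 × C: 1 H each → 2
  2 × C (aromatic): no H
  2 × C: no H
  2 × O: no H
  1 × Cl: no H
  1 × N: 2 H
  1 × N (aromatic): no H
  Total hydrogens = 7.
Molecular formula: C9H7ClN2O2

C9H7ClN2O2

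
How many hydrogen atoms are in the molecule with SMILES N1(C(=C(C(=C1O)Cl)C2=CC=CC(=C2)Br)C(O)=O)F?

Hydrogens are implicit in SMILES; fill each atom to its normal valence:
  6 × C (aromatic): no H
  4 × C (aromatic): 1 H each → 4
  2 × O: 1 H each → 2
  1 × Br: no H
  1 × C: no H
  1 × Cl: no H
  1 × F: no H
  1 × N (aromatic): no H
  1 × O: no H
  Total hydrogens = 6.

6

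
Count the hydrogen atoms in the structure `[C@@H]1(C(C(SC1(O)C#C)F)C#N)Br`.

Hydrogens are implicit in SMILES; fill each atom to its normal valence:
  4 × C: 1 H each → 4
  3 × C: no H
  1 × Br: no H
  1 × F: no H
  1 × N: no H
  1 × O: 1 H
  1 × S: no H
  Total hydrogens = 5.

5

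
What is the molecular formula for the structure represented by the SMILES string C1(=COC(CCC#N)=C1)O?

Heavy atoms from the SMILES: 7 C, 1 N, 2 O.
Implicit hydrogens by atom environment:
  2 × C: 2 H each → 4
  2 × C (aromatic): 1 H each → 2
  2 × C (aromatic): no H
  1 × C: no H
  1 × N: no H
  1 × O: 1 H
  1 × O (aromatic): no H
  Total hydrogens = 7.
Molecular formula: C7H7NO2

C7H7NO2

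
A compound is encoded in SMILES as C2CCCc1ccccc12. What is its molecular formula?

C10H12

Heavy atoms from the SMILES: 10 C.
Implicit hydrogens by atom environment:
  4 × C: 2 H each → 8
  4 × C (aromatic): 1 H each → 4
  2 × C (aromatic): no H
  Total hydrogens = 12.
Molecular formula: C10H12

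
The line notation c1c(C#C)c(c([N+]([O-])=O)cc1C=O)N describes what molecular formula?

Heavy atoms from the SMILES: 9 C, 2 N, 3 O.
Implicit hydrogens by atom environment:
  4 × C (aromatic): no H
  2 × C (aromatic): 1 H each → 2
  2 × C: 1 H each → 2
  2 × O: no H
  1 × C: no H
  1 × N: 2 H
  1 × N (charge +1): no H
  1 × O (charge -1): no H
  Total hydrogens = 6.
Molecular formula: C9H6N2O3

C9H6N2O3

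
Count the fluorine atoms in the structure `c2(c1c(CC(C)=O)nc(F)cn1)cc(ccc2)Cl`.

The symbol for fluorine appears 1 time in the SMILES.

1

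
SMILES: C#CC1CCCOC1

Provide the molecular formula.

C7H10O

Heavy atoms from the SMILES: 7 C, 1 O.
Implicit hydrogens by atom environment:
  4 × C: 2 H each → 8
  2 × C: 1 H each → 2
  1 × C: no H
  1 × O: no H
  Total hydrogens = 10.
Molecular formula: C7H10O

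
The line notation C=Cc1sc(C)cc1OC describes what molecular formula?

Heavy atoms from the SMILES: 8 C, 1 O, 1 S.
Implicit hydrogens by atom environment:
  3 × C (aromatic): no H
  2 × C: 3 H each → 6
  1 × C: 2 H
  1 × C (aromatic): 1 H
  1 × C: 1 H
  1 × O: no H
  1 × S (aromatic): no H
  Total hydrogens = 10.
Molecular formula: C8H10OS

C8H10OS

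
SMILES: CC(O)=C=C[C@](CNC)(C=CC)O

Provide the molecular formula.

C10H17NO2

Heavy atoms from the SMILES: 10 C, 1 N, 2 O.
Implicit hydrogens by atom environment:
  3 × C: 3 H each → 9
  3 × C: 1 H each → 3
  3 × C: no H
  2 × O: 1 H each → 2
  1 × C: 2 H
  1 × N: 1 H
  Total hydrogens = 17.
Molecular formula: C10H17NO2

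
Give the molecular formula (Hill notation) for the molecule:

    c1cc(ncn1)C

C5H6N2

Heavy atoms from the SMILES: 5 C, 2 N.
Implicit hydrogens by atom environment:
  3 × C (aromatic): 1 H each → 3
  2 × N (aromatic): no H
  1 × C: 3 H
  1 × C (aromatic): no H
  Total hydrogens = 6.
Molecular formula: C5H6N2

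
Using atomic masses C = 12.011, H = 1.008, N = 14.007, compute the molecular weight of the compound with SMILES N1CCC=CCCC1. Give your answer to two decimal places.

111.19

Molecular formula: C7H13N.
M = 7×12.011 + 13×1.008 + 1×14.007 = 111.19 g/mol.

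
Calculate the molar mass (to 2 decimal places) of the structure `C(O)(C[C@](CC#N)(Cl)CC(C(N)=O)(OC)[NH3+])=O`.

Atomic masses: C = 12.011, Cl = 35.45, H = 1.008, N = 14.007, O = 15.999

264.69

Molecular formula: C9H15ClN3O4+.
M = 9×12.011 + 1×35.45 + 15×1.008 + 3×14.007 + 4×15.999 = 264.69 g/mol.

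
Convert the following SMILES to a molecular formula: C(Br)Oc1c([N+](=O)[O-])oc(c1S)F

C5H3BrFNO4S

Heavy atoms from the SMILES: 1 Br, 5 C, 1 F, 1 N, 4 O, 1 S.
Implicit hydrogens by atom environment:
  4 × C (aromatic): no H
  2 × O: no H
  1 × Br: no H
  1 × C: 2 H
  1 × F: no H
  1 × N (charge +1): no H
  1 × O (aromatic): no H
  1 × O (charge -1): no H
  1 × S: 1 H
  Total hydrogens = 3.
Molecular formula: C5H3BrFNO4S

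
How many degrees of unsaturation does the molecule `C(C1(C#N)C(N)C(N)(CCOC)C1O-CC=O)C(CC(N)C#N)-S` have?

Molecular formula from the SMILES: C15H25N5O3S.
DoU = (2C + 2 + N − H − X)/2 = (2·15 + 2 + 5 − 25 − 0)/2 = 12/2 = 6.
(Structurally: 1 ring(s) + 5 π bond(s) = 6.)

6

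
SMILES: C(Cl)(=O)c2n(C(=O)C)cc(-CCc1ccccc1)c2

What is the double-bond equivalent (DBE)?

Molecular formula from the SMILES: C15H14ClNO2.
DoU = (2C + 2 + N − H − X)/2 = (2·15 + 2 + 1 − 14 − 1)/2 = 18/2 = 9.
(Structurally: 2 ring(s) + 7 π bond(s) = 9.)

9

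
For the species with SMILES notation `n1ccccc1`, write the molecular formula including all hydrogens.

C5H5N

Heavy atoms from the SMILES: 5 C, 1 N.
Implicit hydrogens by atom environment:
  5 × C (aromatic): 1 H each → 5
  1 × N (aromatic): no H
  Total hydrogens = 5.
Molecular formula: C5H5N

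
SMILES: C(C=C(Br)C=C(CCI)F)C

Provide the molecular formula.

C8H11BrFI

Heavy atoms from the SMILES: 1 Br, 8 C, 1 F, 1 I.
Implicit hydrogens by atom environment:
  3 × C: 2 H each → 6
  2 × C: 1 H each → 2
  2 × C: no H
  1 × Br: no H
  1 × C: 3 H
  1 × F: no H
  1 × I: no H
  Total hydrogens = 11.
Molecular formula: C8H11BrFI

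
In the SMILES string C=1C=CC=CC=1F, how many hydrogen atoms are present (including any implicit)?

Hydrogens are implicit in SMILES; fill each atom to its normal valence:
  5 × C (aromatic): 1 H each → 5
  1 × C (aromatic): no H
  1 × F: no H
  Total hydrogens = 5.

5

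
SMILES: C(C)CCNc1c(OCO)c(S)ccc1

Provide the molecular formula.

C11H17NO2S

Heavy atoms from the SMILES: 11 C, 1 N, 2 O, 1 S.
Implicit hydrogens by atom environment:
  4 × C: 2 H each → 8
  3 × C (aromatic): 1 H each → 3
  3 × C (aromatic): no H
  1 × C: 3 H
  1 × N: 1 H
  1 × O: 1 H
  1 × O: no H
  1 × S: 1 H
  Total hydrogens = 17.
Molecular formula: C11H17NO2S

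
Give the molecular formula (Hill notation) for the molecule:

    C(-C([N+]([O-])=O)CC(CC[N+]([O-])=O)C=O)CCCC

Heavy atoms from the SMILES: 11 C, 2 N, 5 O.
Implicit hydrogens by atom environment:
  7 × C: 2 H each → 14
  3 × C: 1 H each → 3
  3 × O: no H
  2 × N (charge +1): no H
  2 × O (charge -1): no H
  1 × C: 3 H
  Total hydrogens = 20.
Molecular formula: C11H20N2O5

C11H20N2O5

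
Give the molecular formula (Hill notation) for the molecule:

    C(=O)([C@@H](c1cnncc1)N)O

Heavy atoms from the SMILES: 6 C, 3 N, 2 O.
Implicit hydrogens by atom environment:
  3 × C (aromatic): 1 H each → 3
  2 × N (aromatic): no H
  1 × C: 1 H
  1 × C (aromatic): no H
  1 × C: no H
  1 × N: 2 H
  1 × O: 1 H
  1 × O: no H
  Total hydrogens = 7.
Molecular formula: C6H7N3O2

C6H7N3O2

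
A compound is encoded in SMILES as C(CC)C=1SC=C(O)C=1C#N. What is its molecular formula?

C8H9NOS

Heavy atoms from the SMILES: 8 C, 1 N, 1 O, 1 S.
Implicit hydrogens by atom environment:
  3 × C (aromatic): no H
  2 × C: 2 H each → 4
  1 × C: 3 H
  1 × C (aromatic): 1 H
  1 × C: no H
  1 × N: no H
  1 × O: 1 H
  1 × S (aromatic): no H
  Total hydrogens = 9.
Molecular formula: C8H9NOS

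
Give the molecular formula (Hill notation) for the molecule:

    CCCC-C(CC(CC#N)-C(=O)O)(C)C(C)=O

C13H21NO3

Heavy atoms from the SMILES: 13 C, 1 N, 3 O.
Implicit hydrogens by atom environment:
  5 × C: 2 H each → 10
  4 × C: no H
  3 × C: 3 H each → 9
  2 × O: no H
  1 × C: 1 H
  1 × N: no H
  1 × O: 1 H
  Total hydrogens = 21.
Molecular formula: C13H21NO3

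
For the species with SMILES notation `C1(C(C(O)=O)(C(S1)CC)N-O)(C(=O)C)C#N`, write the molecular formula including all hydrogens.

C9H12N2O4S

Heavy atoms from the SMILES: 9 C, 2 N, 4 O, 1 S.
Implicit hydrogens by atom environment:
  5 × C: no H
  2 × C: 3 H each → 6
  2 × O: 1 H each → 2
  2 × O: no H
  1 × C: 2 H
  1 × C: 1 H
  1 × N: 1 H
  1 × N: no H
  1 × S: no H
  Total hydrogens = 12.
Molecular formula: C9H12N2O4S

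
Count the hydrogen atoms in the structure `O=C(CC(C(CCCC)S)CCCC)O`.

24

Hydrogens are implicit in SMILES; fill each atom to its normal valence:
  7 × C: 2 H each → 14
  2 × C: 3 H each → 6
  2 × C: 1 H each → 2
  1 × C: no H
  1 × O: 1 H
  1 × O: no H
  1 × S: 1 H
  Total hydrogens = 24.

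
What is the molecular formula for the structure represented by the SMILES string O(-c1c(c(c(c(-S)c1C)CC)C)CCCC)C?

C15H24OS

Heavy atoms from the SMILES: 15 C, 1 O, 1 S.
Implicit hydrogens by atom environment:
  6 × C (aromatic): no H
  5 × C: 3 H each → 15
  4 × C: 2 H each → 8
  1 × O: no H
  1 × S: 1 H
  Total hydrogens = 24.
Molecular formula: C15H24OS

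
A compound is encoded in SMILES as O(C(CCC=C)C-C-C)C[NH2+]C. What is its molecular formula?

C10H22NO+

Heavy atoms from the SMILES: 10 C, 1 N, 1 O.
Implicit hydrogens by atom environment:
  6 × C: 2 H each → 12
  2 × C: 3 H each → 6
  2 × C: 1 H each → 2
  1 × N (charge +1): 2 H
  1 × O: no H
  Total hydrogens = 22.
Net charge +1.
Molecular formula: C10H22NO+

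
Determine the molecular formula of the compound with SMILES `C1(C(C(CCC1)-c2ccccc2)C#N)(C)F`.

Heavy atoms from the SMILES: 14 C, 1 F, 1 N.
Implicit hydrogens by atom environment:
  5 × C (aromatic): 1 H each → 5
  3 × C: 2 H each → 6
  2 × C: 1 H each → 2
  2 × C: no H
  1 × C: 3 H
  1 × C (aromatic): no H
  1 × F: no H
  1 × N: no H
  Total hydrogens = 16.
Molecular formula: C14H16FN

C14H16FN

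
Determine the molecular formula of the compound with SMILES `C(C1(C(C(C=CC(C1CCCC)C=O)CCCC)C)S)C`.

C19H34OS

Heavy atoms from the SMILES: 19 C, 1 O, 1 S.
Implicit hydrogens by atom environment:
  7 × C: 2 H each → 14
  7 × C: 1 H each → 7
  4 × C: 3 H each → 12
  1 × C: no H
  1 × O: no H
  1 × S: 1 H
  Total hydrogens = 34.
Molecular formula: C19H34OS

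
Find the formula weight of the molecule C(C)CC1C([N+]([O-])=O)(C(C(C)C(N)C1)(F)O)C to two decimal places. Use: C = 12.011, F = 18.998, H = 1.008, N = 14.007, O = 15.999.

248.30

Molecular formula: C11H21FN2O3.
M = 11×12.011 + 1×18.998 + 21×1.008 + 2×14.007 + 3×15.999 = 248.30 g/mol.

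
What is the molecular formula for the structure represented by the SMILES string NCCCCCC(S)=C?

Heavy atoms from the SMILES: 7 C, 1 N, 1 S.
Implicit hydrogens by atom environment:
  6 × C: 2 H each → 12
  1 × C: no H
  1 × N: 2 H
  1 × S: 1 H
  Total hydrogens = 15.
Molecular formula: C7H15NS

C7H15NS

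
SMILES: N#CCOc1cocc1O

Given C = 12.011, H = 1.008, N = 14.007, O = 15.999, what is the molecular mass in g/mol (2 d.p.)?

Molecular formula: C6H5NO3.
M = 6×12.011 + 5×1.008 + 1×14.007 + 3×15.999 = 139.11 g/mol.

139.11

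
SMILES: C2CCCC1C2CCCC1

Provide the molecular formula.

Heavy atoms from the SMILES: 10 C.
Implicit hydrogens by atom environment:
  8 × C: 2 H each → 16
  2 × C: 1 H each → 2
  Total hydrogens = 18.
Molecular formula: C10H18

C10H18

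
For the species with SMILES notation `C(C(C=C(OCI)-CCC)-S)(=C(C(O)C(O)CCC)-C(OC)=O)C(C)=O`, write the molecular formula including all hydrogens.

Heavy atoms from the SMILES: 18 C, 1 I, 6 O, 1 S.
Implicit hydrogens by atom environment:
  5 × C: 2 H each → 10
  5 × C: no H
  4 × C: 3 H each → 12
  4 × C: 1 H each → 4
  4 × O: no H
  2 × O: 1 H each → 2
  1 × I: no H
  1 × S: 1 H
  Total hydrogens = 29.
Molecular formula: C18H29IO6S

C18H29IO6S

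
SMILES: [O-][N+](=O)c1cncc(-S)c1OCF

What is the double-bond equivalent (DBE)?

Molecular formula from the SMILES: C6H5FN2O3S.
DoU = (2C + 2 + N − H − X)/2 = (2·6 + 2 + 2 − 5 − 1)/2 = 10/2 = 5.
(Structurally: 1 ring(s) + 4 π bond(s) = 5.)

5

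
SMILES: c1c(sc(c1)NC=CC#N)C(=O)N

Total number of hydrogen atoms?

Hydrogens are implicit in SMILES; fill each atom to its normal valence:
  2 × C (aromatic): 1 H each → 2
  2 × C: 1 H each → 2
  2 × C (aromatic): no H
  2 × C: no H
  1 × N: 2 H
  1 × N: 1 H
  1 × N: no H
  1 × O: no H
  1 × S (aromatic): no H
  Total hydrogens = 7.

7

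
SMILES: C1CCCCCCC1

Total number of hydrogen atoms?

16

Hydrogens are implicit in SMILES; fill each atom to its normal valence:
  8 × C: 2 H each → 16
  Total hydrogens = 16.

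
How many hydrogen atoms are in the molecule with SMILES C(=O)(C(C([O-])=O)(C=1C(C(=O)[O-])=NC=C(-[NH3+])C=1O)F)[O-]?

Hydrogens are implicit in SMILES; fill each atom to its normal valence:
  4 × C (aromatic): no H
  4 × C: no H
  3 × O: no H
  3 × O (charge -1): no H
  1 × C (aromatic): 1 H
  1 × F: no H
  1 × N (charge +1): 3 H
  1 × N (aromatic): no H
  1 × O: 1 H
  Total hydrogens = 5.

5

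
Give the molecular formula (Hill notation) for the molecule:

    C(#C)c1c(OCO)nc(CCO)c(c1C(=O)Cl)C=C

Heavy atoms from the SMILES: 13 C, 1 Cl, 1 N, 4 O.
Implicit hydrogens by atom environment:
  5 × C (aromatic): no H
  4 × C: 2 H each → 8
  2 × C: 1 H each → 2
  2 × C: no H
  2 × O: 1 H each → 2
  2 × O: no H
  1 × Cl: no H
  1 × N (aromatic): no H
  Total hydrogens = 12.
Molecular formula: C13H12ClNO4

C13H12ClNO4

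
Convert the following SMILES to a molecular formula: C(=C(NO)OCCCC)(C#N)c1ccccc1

C13H16N2O2

Heavy atoms from the SMILES: 13 C, 2 N, 2 O.
Implicit hydrogens by atom environment:
  5 × C (aromatic): 1 H each → 5
  3 × C: 2 H each → 6
  3 × C: no H
  1 × C: 3 H
  1 × C (aromatic): no H
  1 × N: 1 H
  1 × N: no H
  1 × O: 1 H
  1 × O: no H
  Total hydrogens = 16.
Molecular formula: C13H16N2O2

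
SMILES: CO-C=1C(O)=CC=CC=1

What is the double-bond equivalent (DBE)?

Molecular formula from the SMILES: C7H8O2.
DoU = (2C + 2 + N − H − X)/2 = (2·7 + 2 + 0 − 8 − 0)/2 = 8/2 = 4.
(Structurally: 1 ring(s) + 3 π bond(s) = 4.)

4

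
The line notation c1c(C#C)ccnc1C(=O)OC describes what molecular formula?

C9H7NO2

Heavy atoms from the SMILES: 9 C, 1 N, 2 O.
Implicit hydrogens by atom environment:
  3 × C (aromatic): 1 H each → 3
  2 × C (aromatic): no H
  2 × C: no H
  2 × O: no H
  1 × C: 3 H
  1 × C: 1 H
  1 × N (aromatic): no H
  Total hydrogens = 7.
Molecular formula: C9H7NO2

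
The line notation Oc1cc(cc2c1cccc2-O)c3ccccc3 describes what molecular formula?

C16H12O2

Heavy atoms from the SMILES: 16 C, 2 O.
Implicit hydrogens by atom environment:
  10 × C (aromatic): 1 H each → 10
  6 × C (aromatic): no H
  2 × O: 1 H each → 2
  Total hydrogens = 12.
Molecular formula: C16H12O2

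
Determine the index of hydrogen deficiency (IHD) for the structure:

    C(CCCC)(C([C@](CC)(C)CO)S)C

0

Molecular formula from the SMILES: C12H26OS.
DoU = (2C + 2 + N − H − X)/2 = (2·12 + 2 + 0 − 26 − 0)/2 = 0/2 = 0.
(Structurally: 0 ring(s) + 0 π bond(s) = 0.)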